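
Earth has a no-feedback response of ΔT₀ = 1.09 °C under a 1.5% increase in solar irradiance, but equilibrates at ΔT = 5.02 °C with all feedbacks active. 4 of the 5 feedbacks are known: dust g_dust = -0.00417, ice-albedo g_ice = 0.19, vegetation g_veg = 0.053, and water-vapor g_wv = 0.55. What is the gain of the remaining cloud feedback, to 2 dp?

-0.01

Amplification A = ΔT/ΔT₀ = 5.02/1.09 = 4.606.
Total gain g = 1 − 1/A = 1 − 1/4.606 = 0.7829.
Known gains sum to -0.00417 + 0.19 + 0.053 + 0.55 = 0.78883.
g_cld = 0.7829 − 0.78883 = -0.01.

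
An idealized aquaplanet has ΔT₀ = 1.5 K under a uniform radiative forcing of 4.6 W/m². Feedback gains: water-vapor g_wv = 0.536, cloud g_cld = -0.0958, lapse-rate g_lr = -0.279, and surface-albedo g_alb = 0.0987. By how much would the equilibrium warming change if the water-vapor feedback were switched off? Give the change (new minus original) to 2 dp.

-0.85 K

Original: g = 0.2599, ΔT = 1.5/(1−0.2599) = 2.0268 K.
Without water-vapor: g' = -0.2761, ΔT' = 1.5/(1+0.2761) = 1.1755 K.
Change = 1.1755 − 2.0268 = -0.85 K.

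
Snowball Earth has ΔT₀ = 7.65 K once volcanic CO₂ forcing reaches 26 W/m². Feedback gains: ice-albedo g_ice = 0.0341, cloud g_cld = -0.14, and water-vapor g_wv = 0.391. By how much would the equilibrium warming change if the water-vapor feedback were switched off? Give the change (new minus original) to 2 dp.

-3.78 K

Original: g = 0.2851, ΔT = 7.65/(1−0.2851) = 10.7008 K.
Without water-vapor: g' = -0.1059, ΔT' = 7.65/(1+0.1059) = 6.9174 K.
Change = 6.9174 − 10.7008 = -3.78 K.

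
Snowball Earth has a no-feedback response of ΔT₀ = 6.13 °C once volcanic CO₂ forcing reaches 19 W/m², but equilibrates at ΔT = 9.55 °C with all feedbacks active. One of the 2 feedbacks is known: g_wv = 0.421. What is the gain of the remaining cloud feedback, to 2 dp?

Amplification A = ΔT/ΔT₀ = 9.55/6.13 = 1.558.
Total gain g = 1 − 1/A = 1 − 1/1.558 = 0.3582.
The known gain is 0.421.
g_cld = 0.3582 − 0.421 = -0.06.

-0.06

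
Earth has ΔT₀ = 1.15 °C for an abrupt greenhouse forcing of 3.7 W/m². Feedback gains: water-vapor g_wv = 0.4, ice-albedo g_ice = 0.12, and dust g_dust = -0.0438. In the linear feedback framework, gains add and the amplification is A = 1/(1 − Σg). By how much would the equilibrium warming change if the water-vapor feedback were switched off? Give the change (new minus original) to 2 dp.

Original: g = 0.4762, ΔT = 1.15/(1−0.4762) = 2.1955 °C.
Without water-vapor: g' = 0.0762, ΔT' = 1.15/(1−0.0762) = 1.2449 °C.
Change = 1.2449 − 2.1955 = -0.95 °C.

-0.95 °C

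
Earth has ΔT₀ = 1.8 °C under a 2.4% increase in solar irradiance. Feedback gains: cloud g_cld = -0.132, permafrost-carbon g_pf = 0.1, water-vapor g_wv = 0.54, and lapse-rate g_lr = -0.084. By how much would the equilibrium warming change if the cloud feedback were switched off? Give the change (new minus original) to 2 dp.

Original: g = 0.424, ΔT = 1.8/(1−0.424) = 3.1250 °C.
Without cloud: g' = 0.556, ΔT' = 1.8/(1−0.556) = 4.0541 °C.
Change = 4.0541 − 3.1250 = 0.93 °C.

0.93 °C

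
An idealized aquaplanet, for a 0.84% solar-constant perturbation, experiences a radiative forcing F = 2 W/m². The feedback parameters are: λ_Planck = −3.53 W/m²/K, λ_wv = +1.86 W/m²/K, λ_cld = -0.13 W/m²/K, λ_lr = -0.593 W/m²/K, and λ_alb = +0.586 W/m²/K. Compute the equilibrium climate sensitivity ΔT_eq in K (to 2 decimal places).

1.11 K

Net feedback parameter λ = (−3.53) + (+1.86) + (-0.13) + (-0.593) + (+0.586) = -1.807 W/m²/K.
ΔT = −F/λ = −2/(-1.807) = 1.11 K.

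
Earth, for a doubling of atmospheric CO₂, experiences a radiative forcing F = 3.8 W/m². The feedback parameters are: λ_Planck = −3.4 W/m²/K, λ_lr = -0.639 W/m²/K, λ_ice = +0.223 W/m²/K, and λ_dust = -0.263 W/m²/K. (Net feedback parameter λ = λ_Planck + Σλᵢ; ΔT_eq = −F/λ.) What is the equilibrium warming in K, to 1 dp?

Net feedback parameter λ = (−3.4) + (-0.639) + (+0.223) + (-0.263) = -4.079 W/m²/K.
ΔT = −F/λ = −3.8/(-4.079) = 0.9 K.

0.9 K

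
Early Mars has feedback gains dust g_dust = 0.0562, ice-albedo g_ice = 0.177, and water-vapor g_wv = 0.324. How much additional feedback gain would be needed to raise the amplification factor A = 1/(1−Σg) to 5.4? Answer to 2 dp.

0.26

Current total gain = 0.5572.
Target gain for A = 5.4: g* = 1 − 1/5.4 = 0.8148.
Additional gain needed = 0.8148 − 0.5572 = 0.26.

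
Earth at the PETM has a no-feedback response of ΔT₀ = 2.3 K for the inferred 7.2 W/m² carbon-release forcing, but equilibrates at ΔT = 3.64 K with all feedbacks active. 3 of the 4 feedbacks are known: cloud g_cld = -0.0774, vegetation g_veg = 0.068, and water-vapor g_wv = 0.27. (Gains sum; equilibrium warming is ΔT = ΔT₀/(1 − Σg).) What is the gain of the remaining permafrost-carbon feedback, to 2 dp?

Amplification A = ΔT/ΔT₀ = 3.64/2.3 = 1.583.
Total gain g = 1 − 1/A = 1 − 1/1.583 = 0.3683.
Known gains sum to -0.0774 + 0.068 + 0.27 = 0.2606.
g_pf = 0.3683 − 0.2606 = 0.11.

0.11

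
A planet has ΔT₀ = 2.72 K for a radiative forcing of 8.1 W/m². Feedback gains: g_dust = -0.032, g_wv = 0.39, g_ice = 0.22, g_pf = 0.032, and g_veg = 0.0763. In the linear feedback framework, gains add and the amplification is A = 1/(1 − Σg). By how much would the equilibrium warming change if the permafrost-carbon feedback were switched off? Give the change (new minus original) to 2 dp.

Original: g = 0.6863, ΔT = 2.72/(1−0.6863) = 8.6707 K.
Without permafrost-carbon: g' = 0.6543, ΔT' = 2.72/(1−0.6543) = 7.8681 K.
Change = 7.8681 − 8.6707 = -0.80 K.

-0.80 K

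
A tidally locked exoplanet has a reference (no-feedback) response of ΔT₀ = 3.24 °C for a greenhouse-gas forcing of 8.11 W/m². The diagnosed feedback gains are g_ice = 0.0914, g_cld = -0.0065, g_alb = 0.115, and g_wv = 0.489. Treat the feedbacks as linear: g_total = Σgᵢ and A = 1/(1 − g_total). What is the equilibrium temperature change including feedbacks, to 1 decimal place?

Total gain g = 0.0914 − 0.0065 + 0.115 + 0.489 = 0.6889.
Amplification A = 1/(1 − 0.6889) = 3.214.
ΔT = 3.24 × 3.214 = 10.4 °C.

10.4 °C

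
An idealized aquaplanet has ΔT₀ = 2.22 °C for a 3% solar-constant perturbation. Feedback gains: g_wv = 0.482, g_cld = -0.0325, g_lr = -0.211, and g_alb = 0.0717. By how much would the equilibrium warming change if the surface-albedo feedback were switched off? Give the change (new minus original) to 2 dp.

-0.30 °C

Original: g = 0.3102, ΔT = 2.22/(1−0.3102) = 3.2183 °C.
Without surface-albedo: g' = 0.2385, ΔT' = 2.22/(1−0.2385) = 2.9153 °C.
Change = 2.9153 − 3.2183 = -0.30 °C.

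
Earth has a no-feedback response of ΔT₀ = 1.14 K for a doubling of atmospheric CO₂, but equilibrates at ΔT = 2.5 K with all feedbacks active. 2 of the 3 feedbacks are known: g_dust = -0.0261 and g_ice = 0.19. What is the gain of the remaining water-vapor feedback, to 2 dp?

Amplification A = ΔT/ΔT₀ = 2.5/1.14 = 2.193.
Total gain g = 1 − 1/A = 1 − 1/2.193 = 0.544.
Known gains sum to -0.0261 + 0.19 = 0.1639.
g_wv = 0.544 − 0.1639 = 0.38.

0.38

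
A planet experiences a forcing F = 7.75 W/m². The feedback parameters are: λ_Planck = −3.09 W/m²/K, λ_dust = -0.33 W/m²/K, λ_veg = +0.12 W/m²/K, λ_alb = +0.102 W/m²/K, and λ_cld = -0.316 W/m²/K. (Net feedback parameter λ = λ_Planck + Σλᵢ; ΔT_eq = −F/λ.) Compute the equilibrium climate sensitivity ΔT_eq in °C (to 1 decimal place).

Net feedback parameter λ = (−3.09) + (-0.33) + (+0.12) + (+0.102) + (-0.316) = -3.514 W/m²/K.
ΔT = −F/λ = −7.75/(-3.514) = 2.2 °C.

2.2 °C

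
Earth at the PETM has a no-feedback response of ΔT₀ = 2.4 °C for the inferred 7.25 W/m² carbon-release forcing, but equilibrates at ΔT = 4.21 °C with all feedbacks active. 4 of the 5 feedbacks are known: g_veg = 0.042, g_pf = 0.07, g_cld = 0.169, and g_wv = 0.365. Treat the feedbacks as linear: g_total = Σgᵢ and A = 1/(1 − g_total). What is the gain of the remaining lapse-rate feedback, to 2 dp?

Amplification A = ΔT/ΔT₀ = 4.21/2.4 = 1.754.
Total gain g = 1 − 1/A = 1 − 1/1.754 = 0.4299.
Known gains sum to 0.042 + 0.07 + 0.169 + 0.365 = 0.646.
g_lr = 0.4299 − 0.646 = -0.22.

-0.22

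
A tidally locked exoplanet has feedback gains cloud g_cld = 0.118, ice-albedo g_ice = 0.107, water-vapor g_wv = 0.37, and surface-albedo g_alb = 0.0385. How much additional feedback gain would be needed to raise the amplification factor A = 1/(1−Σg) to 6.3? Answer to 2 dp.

0.21

Current total gain = 0.6335.
Target gain for A = 6.3: g* = 1 − 1/6.3 = 0.8413.
Additional gain needed = 0.8413 − 0.6335 = 0.21.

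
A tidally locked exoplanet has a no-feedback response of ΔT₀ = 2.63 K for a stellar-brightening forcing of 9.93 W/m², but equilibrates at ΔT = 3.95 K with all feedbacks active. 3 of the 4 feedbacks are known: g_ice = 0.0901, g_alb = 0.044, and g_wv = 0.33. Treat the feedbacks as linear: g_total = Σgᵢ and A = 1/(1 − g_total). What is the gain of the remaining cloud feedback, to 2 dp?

Amplification A = ΔT/ΔT₀ = 3.95/2.63 = 1.502.
Total gain g = 1 − 1/A = 1 − 1/1.502 = 0.3342.
Known gains sum to 0.0901 + 0.044 + 0.33 = 0.4641.
g_cld = 0.3342 − 0.4641 = -0.13.

-0.13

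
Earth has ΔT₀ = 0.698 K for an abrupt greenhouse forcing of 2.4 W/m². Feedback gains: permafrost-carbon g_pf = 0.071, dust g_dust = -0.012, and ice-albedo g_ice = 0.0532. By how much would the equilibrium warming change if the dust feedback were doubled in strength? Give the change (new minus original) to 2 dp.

Original: g = 0.1122, ΔT = 0.698/(1−0.1122) = 0.7862 K.
With doubled dust: g' = 0.1002, ΔT' = 0.698/(1−0.1002) = 0.7757 K.
Change = 0.7757 − 0.7862 = -0.01 K.

-0.01 K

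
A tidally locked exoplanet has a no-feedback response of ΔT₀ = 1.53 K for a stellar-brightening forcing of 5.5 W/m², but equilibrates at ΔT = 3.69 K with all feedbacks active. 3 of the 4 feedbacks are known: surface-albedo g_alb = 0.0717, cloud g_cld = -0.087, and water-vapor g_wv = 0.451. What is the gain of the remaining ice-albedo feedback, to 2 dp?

0.15

Amplification A = ΔT/ΔT₀ = 3.69/1.53 = 2.412.
Total gain g = 1 − 1/A = 1 − 1/2.412 = 0.5854.
Known gains sum to 0.0717 − 0.087 + 0.451 = 0.4357.
g_ice = 0.5854 − 0.4357 = 0.15.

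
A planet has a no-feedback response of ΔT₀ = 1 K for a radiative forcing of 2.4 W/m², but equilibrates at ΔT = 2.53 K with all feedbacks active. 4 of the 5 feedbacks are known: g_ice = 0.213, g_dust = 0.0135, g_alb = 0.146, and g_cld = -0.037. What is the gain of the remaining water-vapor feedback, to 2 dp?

0.27

Amplification A = ΔT/ΔT₀ = 2.53/1 = 2.53.
Total gain g = 1 − 1/A = 1 − 1/2.53 = 0.6047.
Known gains sum to 0.213 + 0.0135 + 0.146 − 0.037 = 0.3355.
g_wv = 0.6047 − 0.3355 = 0.27.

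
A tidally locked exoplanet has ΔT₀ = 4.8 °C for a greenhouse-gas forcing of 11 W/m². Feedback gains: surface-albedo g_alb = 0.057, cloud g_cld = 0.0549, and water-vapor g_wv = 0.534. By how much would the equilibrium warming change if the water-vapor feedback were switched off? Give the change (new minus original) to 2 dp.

Original: g = 0.6459, ΔT = 4.8/(1−0.6459) = 13.5555 °C.
Without water-vapor: g' = 0.1119, ΔT' = 4.8/(1−0.1119) = 5.4048 °C.
Change = 5.4048 − 13.5555 = -8.15 °C.

-8.15 °C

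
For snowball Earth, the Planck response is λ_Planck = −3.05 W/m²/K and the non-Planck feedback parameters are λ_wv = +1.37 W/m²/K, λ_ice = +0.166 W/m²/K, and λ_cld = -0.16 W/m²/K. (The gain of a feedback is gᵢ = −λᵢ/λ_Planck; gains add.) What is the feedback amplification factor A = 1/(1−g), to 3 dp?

Convert to gains: g_wv = 1.37/3.05 = 0.4492; g_ice = 0.166/3.05 = 0.05443; g_cld = -0.16/3.05 = -0.05246.
Total gain g = 0.45117.
A = 1/(1 − 0.45117) = 1.822.

1.822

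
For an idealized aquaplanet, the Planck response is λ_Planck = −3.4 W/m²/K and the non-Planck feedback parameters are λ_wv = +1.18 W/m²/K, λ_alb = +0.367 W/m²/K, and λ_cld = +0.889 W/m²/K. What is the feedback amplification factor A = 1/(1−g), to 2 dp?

3.53

Convert to gains: g_wv = 1.18/3.4 = 0.3471; g_alb = 0.367/3.4 = 0.1079; g_cld = 0.889/3.4 = 0.2615.
Total gain g = 0.7165.
A = 1/(1 − 0.7165) = 3.53.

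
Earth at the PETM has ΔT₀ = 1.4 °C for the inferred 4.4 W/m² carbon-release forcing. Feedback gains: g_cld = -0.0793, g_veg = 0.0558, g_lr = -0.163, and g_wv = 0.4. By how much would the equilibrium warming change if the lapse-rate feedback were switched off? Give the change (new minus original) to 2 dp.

0.47 °C

Original: g = 0.2135, ΔT = 1.4/(1−0.2135) = 1.7800 °C.
Without lapse-rate: g' = 0.3765, ΔT' = 1.4/(1−0.3765) = 2.2454 °C.
Change = 2.2454 − 1.7800 = 0.47 °C.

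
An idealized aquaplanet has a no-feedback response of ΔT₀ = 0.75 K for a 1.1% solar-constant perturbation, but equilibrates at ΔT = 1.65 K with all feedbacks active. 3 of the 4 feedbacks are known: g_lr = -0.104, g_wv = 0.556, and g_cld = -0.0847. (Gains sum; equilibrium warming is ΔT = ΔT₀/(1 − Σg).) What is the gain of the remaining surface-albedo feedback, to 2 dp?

Amplification A = ΔT/ΔT₀ = 1.65/0.75 = 2.2.
Total gain g = 1 − 1/A = 1 − 1/2.2 = 0.5455.
Known gains sum to -0.104 + 0.556 − 0.0847 = 0.3673.
g_alb = 0.5455 − 0.3673 = 0.18.

0.18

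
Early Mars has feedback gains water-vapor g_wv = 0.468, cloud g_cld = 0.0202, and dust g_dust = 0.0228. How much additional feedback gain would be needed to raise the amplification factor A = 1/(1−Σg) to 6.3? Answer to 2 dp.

Current total gain = 0.511.
Target gain for A = 6.3: g* = 1 − 1/6.3 = 0.8413.
Additional gain needed = 0.8413 − 0.511 = 0.33.

0.33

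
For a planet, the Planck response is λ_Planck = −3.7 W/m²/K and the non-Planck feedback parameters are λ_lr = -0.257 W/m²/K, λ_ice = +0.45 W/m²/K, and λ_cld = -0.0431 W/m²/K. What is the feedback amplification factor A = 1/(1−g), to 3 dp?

1.042

Convert to gains: g_lr = -0.257/3.7 = -0.06946; g_ice = 0.45/3.7 = 0.1216; g_cld = -0.0431/3.7 = -0.01165.
Total gain g = 0.04049.
A = 1/(1 − 0.04049) = 1.042.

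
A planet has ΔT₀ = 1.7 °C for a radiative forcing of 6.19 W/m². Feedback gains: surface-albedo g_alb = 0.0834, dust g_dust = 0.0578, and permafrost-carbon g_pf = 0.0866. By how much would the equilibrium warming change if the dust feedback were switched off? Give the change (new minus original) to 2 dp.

-0.15 °C

Original: g = 0.2278, ΔT = 1.7/(1−0.2278) = 2.2015 °C.
Without dust: g' = 0.17, ΔT' = 1.7/(1−0.17) = 2.0482 °C.
Change = 2.0482 − 2.2015 = -0.15 °C.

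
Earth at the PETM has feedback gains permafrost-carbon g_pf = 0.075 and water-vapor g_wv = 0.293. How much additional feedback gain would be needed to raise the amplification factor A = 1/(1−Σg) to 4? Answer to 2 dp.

0.38

Current total gain = 0.368.
Target gain for A = 4: g* = 1 − 1/4 = 0.75.
Additional gain needed = 0.75 − 0.368 = 0.38.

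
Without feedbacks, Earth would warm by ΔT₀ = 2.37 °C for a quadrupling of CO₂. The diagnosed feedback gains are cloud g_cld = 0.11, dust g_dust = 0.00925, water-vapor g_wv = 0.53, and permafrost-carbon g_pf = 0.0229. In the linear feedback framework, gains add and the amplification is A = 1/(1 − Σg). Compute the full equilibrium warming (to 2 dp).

Total gain g = 0.11 + 0.00925 + 0.53 + 0.0229 = 0.67215.
Amplification A = 1/(1 − 0.67215) = 3.05.
ΔT = 2.37 × 3.05 = 7.23 °C.

7.23 °C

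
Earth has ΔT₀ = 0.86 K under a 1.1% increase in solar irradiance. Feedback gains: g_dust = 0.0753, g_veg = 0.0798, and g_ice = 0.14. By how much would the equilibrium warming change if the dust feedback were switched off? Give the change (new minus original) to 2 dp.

Original: g = 0.2951, ΔT = 0.86/(1−0.2951) = 1.2200 K.
Without dust: g' = 0.2198, ΔT' = 0.86/(1−0.2198) = 1.1023 K.
Change = 1.1023 − 1.2200 = -0.12 K.

-0.12 K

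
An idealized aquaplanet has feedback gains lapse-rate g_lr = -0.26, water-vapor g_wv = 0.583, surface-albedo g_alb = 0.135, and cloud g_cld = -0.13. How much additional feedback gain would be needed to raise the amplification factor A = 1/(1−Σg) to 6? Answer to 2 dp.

Current total gain = 0.328.
Target gain for A = 6: g* = 1 − 1/6 = 0.8333.
Additional gain needed = 0.8333 − 0.328 = 0.51.

0.51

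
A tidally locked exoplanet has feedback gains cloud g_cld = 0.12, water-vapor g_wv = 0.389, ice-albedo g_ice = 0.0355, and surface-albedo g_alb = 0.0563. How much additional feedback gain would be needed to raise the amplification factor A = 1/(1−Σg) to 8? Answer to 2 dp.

0.27

Current total gain = 0.6008.
Target gain for A = 8: g* = 1 − 1/8 = 0.875.
Additional gain needed = 0.875 − 0.6008 = 0.27.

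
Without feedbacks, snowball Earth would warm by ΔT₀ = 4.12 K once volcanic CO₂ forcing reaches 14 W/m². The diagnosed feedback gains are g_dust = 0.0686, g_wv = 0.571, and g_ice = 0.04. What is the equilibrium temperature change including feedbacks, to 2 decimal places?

Total gain g = 0.0686 + 0.571 + 0.04 = 0.6796.
Amplification A = 1/(1 − 0.6796) = 3.121.
ΔT = 4.12 × 3.121 = 12.86 K.

12.86 K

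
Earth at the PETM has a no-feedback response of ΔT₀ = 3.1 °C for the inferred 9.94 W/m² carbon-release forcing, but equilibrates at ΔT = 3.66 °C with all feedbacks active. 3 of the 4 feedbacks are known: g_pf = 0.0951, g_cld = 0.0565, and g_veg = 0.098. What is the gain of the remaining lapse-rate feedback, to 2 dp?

-0.10

Amplification A = ΔT/ΔT₀ = 3.66/3.1 = 1.181.
Total gain g = 1 − 1/A = 1 − 1/1.181 = 0.1533.
Known gains sum to 0.0951 + 0.0565 + 0.098 = 0.2496.
g_lr = 0.1533 − 0.2496 = -0.10.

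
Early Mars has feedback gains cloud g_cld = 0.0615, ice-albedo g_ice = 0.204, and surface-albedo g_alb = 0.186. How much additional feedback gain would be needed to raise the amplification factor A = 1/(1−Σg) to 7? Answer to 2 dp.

0.41

Current total gain = 0.4515.
Target gain for A = 7: g* = 1 − 1/7 = 0.8571.
Additional gain needed = 0.8571 − 0.4515 = 0.41.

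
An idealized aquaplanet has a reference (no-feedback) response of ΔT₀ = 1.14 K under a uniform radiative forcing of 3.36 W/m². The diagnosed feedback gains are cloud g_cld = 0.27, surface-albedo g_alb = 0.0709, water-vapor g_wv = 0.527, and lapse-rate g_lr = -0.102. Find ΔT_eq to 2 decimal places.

Total gain g = 0.27 + 0.0709 + 0.527 − 0.102 = 0.7659.
Amplification A = 1/(1 − 0.7659) = 4.272.
ΔT = 1.14 × 4.272 = 4.87 K.

4.87 K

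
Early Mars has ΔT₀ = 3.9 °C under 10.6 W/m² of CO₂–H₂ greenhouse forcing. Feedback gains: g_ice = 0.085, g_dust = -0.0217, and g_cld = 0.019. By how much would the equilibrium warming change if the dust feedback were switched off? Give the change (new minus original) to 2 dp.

0.10 °C

Original: g = 0.0823, ΔT = 3.9/(1−0.0823) = 4.2498 °C.
Without dust: g' = 0.104, ΔT' = 3.9/(1−0.104) = 4.3527 °C.
Change = 4.3527 − 4.2498 = 0.10 °C.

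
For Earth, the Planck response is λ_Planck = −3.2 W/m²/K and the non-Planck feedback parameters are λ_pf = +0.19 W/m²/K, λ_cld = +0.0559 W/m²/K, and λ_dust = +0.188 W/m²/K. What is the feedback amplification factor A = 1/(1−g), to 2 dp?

Convert to gains: g_pf = 0.19/3.2 = 0.05937; g_cld = 0.0559/3.2 = 0.01747; g_dust = 0.188/3.2 = 0.05875.
Total gain g = 0.13559.
A = 1/(1 − 0.13559) = 1.16.

1.16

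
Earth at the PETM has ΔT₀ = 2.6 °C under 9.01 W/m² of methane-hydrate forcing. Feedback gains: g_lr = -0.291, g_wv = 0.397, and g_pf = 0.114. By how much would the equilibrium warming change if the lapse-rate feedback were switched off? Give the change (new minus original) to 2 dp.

Original: g = 0.22, ΔT = 2.6/(1−0.22) = 3.3333 °C.
Without lapse-rate: g' = 0.511, ΔT' = 2.6/(1−0.511) = 5.3170 °C.
Change = 5.3170 − 3.3333 = 1.98 °C.

1.98 °C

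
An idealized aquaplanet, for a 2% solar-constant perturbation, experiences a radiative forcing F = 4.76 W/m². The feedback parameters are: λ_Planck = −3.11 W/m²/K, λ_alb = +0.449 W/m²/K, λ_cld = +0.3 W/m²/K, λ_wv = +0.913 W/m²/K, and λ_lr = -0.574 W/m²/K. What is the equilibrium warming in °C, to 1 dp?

Net feedback parameter λ = (−3.11) + (+0.449) + (+0.3) + (+0.913) + (-0.574) = -2.022 W/m²/K.
ΔT = −F/λ = −4.76/(-2.022) = 2.4 °C.

2.4 °C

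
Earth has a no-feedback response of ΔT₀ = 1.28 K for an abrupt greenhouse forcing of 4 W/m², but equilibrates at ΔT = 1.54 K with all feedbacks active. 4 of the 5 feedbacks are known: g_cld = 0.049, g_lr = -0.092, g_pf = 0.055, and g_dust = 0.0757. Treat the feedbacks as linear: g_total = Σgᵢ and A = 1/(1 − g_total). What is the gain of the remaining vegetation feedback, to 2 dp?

Amplification A = ΔT/ΔT₀ = 1.54/1.28 = 1.203.
Total gain g = 1 − 1/A = 1 − 1/1.203 = 0.1687.
Known gains sum to 0.049 − 0.092 + 0.055 + 0.0757 = 0.0877.
g_veg = 0.1687 − 0.0877 = 0.08.

0.08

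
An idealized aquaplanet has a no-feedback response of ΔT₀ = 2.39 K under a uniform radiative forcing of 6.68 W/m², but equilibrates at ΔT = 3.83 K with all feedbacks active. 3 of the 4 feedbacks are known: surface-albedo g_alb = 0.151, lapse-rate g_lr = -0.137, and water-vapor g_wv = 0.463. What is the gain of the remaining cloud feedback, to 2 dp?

Amplification A = ΔT/ΔT₀ = 3.83/2.39 = 1.603.
Total gain g = 1 − 1/A = 1 − 1/1.603 = 0.3762.
Known gains sum to 0.151 − 0.137 + 0.463 = 0.477.
g_cld = 0.3762 − 0.477 = -0.10.

-0.10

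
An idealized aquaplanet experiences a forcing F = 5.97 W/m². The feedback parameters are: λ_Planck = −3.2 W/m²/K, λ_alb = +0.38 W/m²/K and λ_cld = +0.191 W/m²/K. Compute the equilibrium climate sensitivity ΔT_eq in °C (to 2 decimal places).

Net feedback parameter λ = (−3.2) + (+0.38) + (+0.191) = -2.629 W/m²/K.
ΔT = −F/λ = −5.97/(-2.629) = 2.27 °C.

2.27 °C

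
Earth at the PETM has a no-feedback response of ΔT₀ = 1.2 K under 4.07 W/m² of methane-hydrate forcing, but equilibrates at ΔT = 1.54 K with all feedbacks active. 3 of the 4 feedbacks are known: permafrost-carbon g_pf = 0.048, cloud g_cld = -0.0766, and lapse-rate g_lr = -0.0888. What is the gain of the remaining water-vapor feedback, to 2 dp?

0.34

Amplification A = ΔT/ΔT₀ = 1.54/1.2 = 1.283.
Total gain g = 1 − 1/A = 1 − 1/1.283 = 0.2206.
Known gains sum to 0.048 − 0.0766 − 0.0888 = -0.1174.
g_wv = 0.2206 + 0.1174 = 0.34.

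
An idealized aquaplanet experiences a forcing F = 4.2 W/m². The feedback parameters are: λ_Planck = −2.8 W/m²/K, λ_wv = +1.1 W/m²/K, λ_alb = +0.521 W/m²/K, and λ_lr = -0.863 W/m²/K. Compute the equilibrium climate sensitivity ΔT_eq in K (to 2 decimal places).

Net feedback parameter λ = (−2.8) + (+1.1) + (+0.521) + (-0.863) = -2.042 W/m²/K.
ΔT = −F/λ = −4.2/(-2.042) = 2.06 K.

2.06 K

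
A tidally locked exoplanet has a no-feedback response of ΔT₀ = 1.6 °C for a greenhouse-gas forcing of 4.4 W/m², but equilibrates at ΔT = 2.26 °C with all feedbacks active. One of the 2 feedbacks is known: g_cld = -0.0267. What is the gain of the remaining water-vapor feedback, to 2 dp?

Amplification A = ΔT/ΔT₀ = 2.26/1.6 = 1.412.
Total gain g = 1 − 1/A = 1 − 1/1.412 = 0.2918.
The known gain is -0.0267.
g_wv = 0.2918 + 0.0267 = 0.32.

0.32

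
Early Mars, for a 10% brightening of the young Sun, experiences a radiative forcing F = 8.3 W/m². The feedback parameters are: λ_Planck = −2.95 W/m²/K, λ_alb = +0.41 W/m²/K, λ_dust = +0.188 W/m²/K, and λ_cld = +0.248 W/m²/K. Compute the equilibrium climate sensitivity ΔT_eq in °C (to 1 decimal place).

Net feedback parameter λ = (−2.95) + (+0.41) + (+0.188) + (+0.248) = -2.104 W/m²/K.
ΔT = −F/λ = −8.3/(-2.104) = 3.9 °C.

3.9 °C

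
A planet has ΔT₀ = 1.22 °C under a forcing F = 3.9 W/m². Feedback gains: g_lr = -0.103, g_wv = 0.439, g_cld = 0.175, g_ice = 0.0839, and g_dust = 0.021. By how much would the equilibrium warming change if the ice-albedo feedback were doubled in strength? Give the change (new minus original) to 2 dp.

Original: g = 0.6159, ΔT = 1.22/(1−0.6159) = 3.1763 °C.
With doubled ice-albedo: g' = 0.6998, ΔT' = 1.22/(1−0.6998) = 4.0640 °C.
Change = 4.0640 − 3.1763 = 0.89 °C.

0.89 °C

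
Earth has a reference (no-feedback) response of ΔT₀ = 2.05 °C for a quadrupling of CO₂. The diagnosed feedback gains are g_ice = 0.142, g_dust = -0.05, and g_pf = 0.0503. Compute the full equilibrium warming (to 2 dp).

Total gain g = 0.142 − 0.05 + 0.0503 = 0.1423.
Amplification A = 1/(1 − 0.1423) = 1.166.
ΔT = 2.05 × 1.166 = 2.39 °C.

2.39 °C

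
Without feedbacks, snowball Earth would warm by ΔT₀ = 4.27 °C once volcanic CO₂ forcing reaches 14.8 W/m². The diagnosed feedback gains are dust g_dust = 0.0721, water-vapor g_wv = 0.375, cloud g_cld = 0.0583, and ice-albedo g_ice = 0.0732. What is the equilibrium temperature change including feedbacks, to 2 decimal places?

10.13 °C

Total gain g = 0.0721 + 0.375 + 0.0583 + 0.0732 = 0.5786.
Amplification A = 1/(1 − 0.5786) = 2.373.
ΔT = 4.27 × 2.373 = 10.13 °C.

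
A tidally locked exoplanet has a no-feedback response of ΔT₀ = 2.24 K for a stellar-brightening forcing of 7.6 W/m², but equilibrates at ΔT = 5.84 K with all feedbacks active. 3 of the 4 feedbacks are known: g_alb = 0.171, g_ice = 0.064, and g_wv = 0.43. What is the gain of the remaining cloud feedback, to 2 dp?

Amplification A = ΔT/ΔT₀ = 5.84/2.24 = 2.607.
Total gain g = 1 − 1/A = 1 − 1/2.607 = 0.6164.
Known gains sum to 0.171 + 0.064 + 0.43 = 0.665.
g_cld = 0.6164 − 0.665 = -0.05.

-0.05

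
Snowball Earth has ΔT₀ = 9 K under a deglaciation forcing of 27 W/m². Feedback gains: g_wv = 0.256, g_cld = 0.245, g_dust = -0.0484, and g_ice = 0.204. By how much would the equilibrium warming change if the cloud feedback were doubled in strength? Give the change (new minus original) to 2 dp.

65.25 K

Original: g = 0.6566, ΔT = 9/(1−0.6566) = 26.2085 K.
With doubled cloud: g' = 0.9016, ΔT' = 9/(1−0.9016) = 91.4634 K.
Change = 91.4634 − 26.2085 = 65.25 K.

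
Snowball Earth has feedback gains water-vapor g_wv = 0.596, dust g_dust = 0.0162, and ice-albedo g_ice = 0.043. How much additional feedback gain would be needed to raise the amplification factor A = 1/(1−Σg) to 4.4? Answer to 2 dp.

Current total gain = 0.6552.
Target gain for A = 4.4: g* = 1 − 1/4.4 = 0.7727.
Additional gain needed = 0.7727 − 0.6552 = 0.12.

0.12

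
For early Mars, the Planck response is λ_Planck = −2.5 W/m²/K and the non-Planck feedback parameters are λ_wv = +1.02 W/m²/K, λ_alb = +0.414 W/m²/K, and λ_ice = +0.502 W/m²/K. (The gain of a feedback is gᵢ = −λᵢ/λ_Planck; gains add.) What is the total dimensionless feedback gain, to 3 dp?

Convert to gains: g_wv = 1.02/2.5 = 0.408; g_alb = 0.414/2.5 = 0.1656; g_ice = 0.502/2.5 = 0.2008.
Total gain g = 0.7744.

0.774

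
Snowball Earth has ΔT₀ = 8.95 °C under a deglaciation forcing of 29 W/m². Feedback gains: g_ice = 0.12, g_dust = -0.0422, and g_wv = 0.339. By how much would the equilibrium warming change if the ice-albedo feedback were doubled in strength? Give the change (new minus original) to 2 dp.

3.98 °C

Original: g = 0.4168, ΔT = 8.95/(1−0.4168) = 15.3464 °C.
With doubled ice-albedo: g' = 0.5368, ΔT' = 8.95/(1−0.5368) = 19.3221 °C.
Change = 19.3221 − 15.3464 = 3.98 °C.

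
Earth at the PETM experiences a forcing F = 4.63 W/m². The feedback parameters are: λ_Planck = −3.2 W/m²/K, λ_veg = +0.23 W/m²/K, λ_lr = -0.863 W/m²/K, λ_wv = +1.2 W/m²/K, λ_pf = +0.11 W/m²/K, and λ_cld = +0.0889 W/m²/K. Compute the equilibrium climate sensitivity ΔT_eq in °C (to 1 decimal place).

Net feedback parameter λ = (−3.2) + (+0.23) + (-0.863) + (+1.2) + (+0.11) + (+0.0889) = -2.4341 W/m²/K.
ΔT = −F/λ = −4.63/(-2.4341) = 1.9 °C.

1.9 °C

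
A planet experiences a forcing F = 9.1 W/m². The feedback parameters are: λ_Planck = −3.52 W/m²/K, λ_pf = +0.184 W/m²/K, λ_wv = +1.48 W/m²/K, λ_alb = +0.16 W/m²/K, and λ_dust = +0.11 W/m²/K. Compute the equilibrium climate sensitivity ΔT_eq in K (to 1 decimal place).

Net feedback parameter λ = (−3.52) + (+0.184) + (+1.48) + (+0.16) + (+0.11) = -1.586 W/m²/K.
ΔT = −F/λ = −9.1/(-1.586) = 5.7 K.

5.7 K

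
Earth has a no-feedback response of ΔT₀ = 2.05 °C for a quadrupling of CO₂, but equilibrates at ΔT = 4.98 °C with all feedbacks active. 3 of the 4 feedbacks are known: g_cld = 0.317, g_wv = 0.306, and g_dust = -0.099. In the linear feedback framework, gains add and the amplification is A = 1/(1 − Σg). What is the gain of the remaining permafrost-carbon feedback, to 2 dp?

0.06

Amplification A = ΔT/ΔT₀ = 4.98/2.05 = 2.429.
Total gain g = 1 − 1/A = 1 − 1/2.429 = 0.5883.
Known gains sum to 0.317 + 0.306 − 0.099 = 0.524.
g_pf = 0.5883 − 0.524 = 0.06.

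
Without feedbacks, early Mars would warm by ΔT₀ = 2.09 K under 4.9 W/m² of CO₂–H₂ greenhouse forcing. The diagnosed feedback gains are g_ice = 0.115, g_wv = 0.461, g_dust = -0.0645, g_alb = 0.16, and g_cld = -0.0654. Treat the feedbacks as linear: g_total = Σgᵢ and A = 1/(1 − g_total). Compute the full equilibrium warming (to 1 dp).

5.3 K

Total gain g = 0.115 + 0.461 − 0.0645 + 0.16 − 0.0654 = 0.6061.
Amplification A = 1/(1 − 0.6061) = 2.539.
ΔT = 2.09 × 2.539 = 5.3 K.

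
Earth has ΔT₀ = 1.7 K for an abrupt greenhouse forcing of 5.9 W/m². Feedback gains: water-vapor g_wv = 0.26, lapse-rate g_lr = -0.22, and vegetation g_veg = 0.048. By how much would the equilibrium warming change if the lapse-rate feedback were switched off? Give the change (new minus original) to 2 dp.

Original: g = 0.088, ΔT = 1.7/(1−0.088) = 1.8640 K.
Without lapse-rate: g' = 0.308, ΔT' = 1.7/(1−0.308) = 2.4566 K.
Change = 2.4566 − 1.8640 = 0.59 K.

0.59 K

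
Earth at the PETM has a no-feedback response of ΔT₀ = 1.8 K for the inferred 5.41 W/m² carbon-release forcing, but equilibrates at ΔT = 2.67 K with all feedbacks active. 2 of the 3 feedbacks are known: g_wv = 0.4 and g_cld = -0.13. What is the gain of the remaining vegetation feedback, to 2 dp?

Amplification A = ΔT/ΔT₀ = 2.67/1.8 = 1.483.
Total gain g = 1 − 1/A = 1 − 1/1.483 = 0.3257.
Known gains sum to 0.4 − 0.13 = 0.27.
g_veg = 0.3257 − 0.27 = 0.06.

0.06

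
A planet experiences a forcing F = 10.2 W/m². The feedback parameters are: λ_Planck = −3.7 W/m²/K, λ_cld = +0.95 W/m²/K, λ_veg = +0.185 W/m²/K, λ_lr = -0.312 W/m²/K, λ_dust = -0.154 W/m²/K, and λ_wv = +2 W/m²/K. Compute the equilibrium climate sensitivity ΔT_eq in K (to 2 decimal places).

Net feedback parameter λ = (−3.7) + (+0.95) + (+0.185) + (-0.312) + (-0.154) + (+2) = -1.031 W/m²/K.
ΔT = −F/λ = −10.2/(-1.031) = 9.89 K.

9.89 K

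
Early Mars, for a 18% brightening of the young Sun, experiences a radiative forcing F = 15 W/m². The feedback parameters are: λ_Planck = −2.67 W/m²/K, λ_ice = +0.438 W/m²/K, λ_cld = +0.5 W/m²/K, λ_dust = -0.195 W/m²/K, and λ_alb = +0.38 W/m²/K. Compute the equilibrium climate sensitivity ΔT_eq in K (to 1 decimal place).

Net feedback parameter λ = (−2.67) + (+0.438) + (+0.5) + (-0.195) + (+0.38) = -1.547 W/m²/K.
ΔT = −F/λ = −15/(-1.547) = 9.7 K.

9.7 K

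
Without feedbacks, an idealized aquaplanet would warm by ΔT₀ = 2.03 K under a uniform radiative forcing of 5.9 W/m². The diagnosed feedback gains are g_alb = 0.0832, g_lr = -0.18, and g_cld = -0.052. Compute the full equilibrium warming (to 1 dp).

1.8 K

Total gain g = 0.0832 − 0.18 − 0.052 = -0.1488.
Amplification A = 1/(1 + 0.1488) = 0.8705.
ΔT = 2.03 × 0.8705 = 1.8 K.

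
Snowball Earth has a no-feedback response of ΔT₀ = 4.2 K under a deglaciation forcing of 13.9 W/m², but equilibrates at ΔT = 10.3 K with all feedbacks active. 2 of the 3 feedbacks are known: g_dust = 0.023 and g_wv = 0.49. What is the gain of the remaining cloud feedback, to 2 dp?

0.08

Amplification A = ΔT/ΔT₀ = 10.3/4.2 = 2.452.
Total gain g = 1 − 1/A = 1 − 1/2.452 = 0.5922.
Known gains sum to 0.023 + 0.49 = 0.513.
g_cld = 0.5922 − 0.513 = 0.08.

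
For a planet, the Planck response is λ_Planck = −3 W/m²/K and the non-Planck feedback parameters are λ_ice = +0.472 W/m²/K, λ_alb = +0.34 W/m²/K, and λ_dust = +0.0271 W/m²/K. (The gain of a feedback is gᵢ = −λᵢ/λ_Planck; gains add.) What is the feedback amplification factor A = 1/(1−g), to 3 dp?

1.388

Convert to gains: g_ice = 0.472/3 = 0.1573; g_alb = 0.34/3 = 0.1133; g_dust = 0.0271/3 = 0.009033.
Total gain g = 0.279633.
A = 1/(1 − 0.279633) = 1.388.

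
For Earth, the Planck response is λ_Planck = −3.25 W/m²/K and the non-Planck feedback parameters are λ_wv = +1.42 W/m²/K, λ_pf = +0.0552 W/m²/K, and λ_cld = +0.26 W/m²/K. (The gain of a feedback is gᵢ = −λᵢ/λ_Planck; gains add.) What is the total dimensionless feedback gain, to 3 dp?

0.534

Convert to gains: g_wv = 1.42/3.25 = 0.4369; g_pf = 0.0552/3.25 = 0.01698; g_cld = 0.26/3.25 = 0.08.
Total gain g = 0.53388.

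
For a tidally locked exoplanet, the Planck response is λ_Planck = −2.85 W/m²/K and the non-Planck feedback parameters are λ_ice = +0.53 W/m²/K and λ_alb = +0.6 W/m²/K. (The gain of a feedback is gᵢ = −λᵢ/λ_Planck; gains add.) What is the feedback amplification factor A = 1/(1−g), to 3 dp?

Convert to gains: g_ice = 0.53/2.85 = 0.186; g_alb = 0.6/2.85 = 0.2105.
Total gain g = 0.3965.
A = 1/(1 − 0.3965) = 1.657.

1.657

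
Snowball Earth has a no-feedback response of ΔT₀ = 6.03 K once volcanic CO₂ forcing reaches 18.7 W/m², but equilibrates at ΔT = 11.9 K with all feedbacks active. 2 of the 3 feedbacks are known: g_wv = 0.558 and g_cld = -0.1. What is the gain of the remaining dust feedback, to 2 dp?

0.04

Amplification A = ΔT/ΔT₀ = 11.9/6.03 = 1.973.
Total gain g = 1 − 1/A = 1 − 1/1.973 = 0.4932.
Known gains sum to 0.558 − 0.1 = 0.458.
g_dust = 0.4932 − 0.458 = 0.04.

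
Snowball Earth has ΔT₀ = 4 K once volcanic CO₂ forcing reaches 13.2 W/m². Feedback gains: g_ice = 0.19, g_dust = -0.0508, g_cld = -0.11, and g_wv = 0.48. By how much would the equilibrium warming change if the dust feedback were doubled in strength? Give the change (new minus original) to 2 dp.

Original: g = 0.5092, ΔT = 4/(1−0.5092) = 8.1500 K.
With doubled dust: g' = 0.4584, ΔT' = 4/(1−0.4584) = 7.3855 K.
Change = 7.3855 − 8.1500 = -0.76 K.

-0.76 K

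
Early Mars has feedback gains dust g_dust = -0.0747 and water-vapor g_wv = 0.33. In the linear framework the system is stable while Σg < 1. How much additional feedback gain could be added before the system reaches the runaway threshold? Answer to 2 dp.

0.74

Current total gain = -0.0747 + 0.33 = 0.2553.
Margin to runaway = 1 − 0.2553 = 0.74.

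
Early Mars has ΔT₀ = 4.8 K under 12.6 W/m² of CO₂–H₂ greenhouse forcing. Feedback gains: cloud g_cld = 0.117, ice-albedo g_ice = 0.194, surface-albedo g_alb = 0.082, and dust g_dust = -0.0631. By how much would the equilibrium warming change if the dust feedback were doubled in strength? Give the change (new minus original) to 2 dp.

Original: g = 0.3299, ΔT = 4.8/(1−0.3299) = 7.1631 K.
With doubled dust: g' = 0.2668, ΔT' = 4.8/(1−0.2668) = 6.5466 K.
Change = 6.5466 − 7.1631 = -0.62 K.

-0.62 K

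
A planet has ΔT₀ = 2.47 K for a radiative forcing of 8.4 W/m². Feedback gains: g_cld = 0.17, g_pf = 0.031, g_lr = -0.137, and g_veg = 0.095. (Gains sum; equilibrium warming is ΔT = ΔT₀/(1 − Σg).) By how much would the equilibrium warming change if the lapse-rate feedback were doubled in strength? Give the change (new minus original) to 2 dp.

-0.41 K

Original: g = 0.159, ΔT = 2.47/(1−0.159) = 2.9370 K.
With doubled lapse-rate: g' = 0.022, ΔT' = 2.47/(1−0.022) = 2.5256 K.
Change = 2.5256 − 2.9370 = -0.41 K.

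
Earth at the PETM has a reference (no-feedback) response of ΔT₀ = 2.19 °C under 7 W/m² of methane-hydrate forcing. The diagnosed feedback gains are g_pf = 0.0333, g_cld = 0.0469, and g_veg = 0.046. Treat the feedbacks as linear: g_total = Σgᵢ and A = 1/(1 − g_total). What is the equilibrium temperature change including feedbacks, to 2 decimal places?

2.51 °C

Total gain g = 0.0333 + 0.0469 + 0.046 = 0.1262.
Amplification A = 1/(1 − 0.1262) = 1.144.
ΔT = 2.19 × 1.144 = 2.51 °C.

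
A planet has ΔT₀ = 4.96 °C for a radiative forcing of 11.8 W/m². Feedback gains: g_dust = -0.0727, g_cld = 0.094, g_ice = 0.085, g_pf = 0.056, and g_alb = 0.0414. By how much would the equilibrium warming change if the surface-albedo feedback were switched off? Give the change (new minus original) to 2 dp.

Original: g = 0.2037, ΔT = 4.96/(1−0.2037) = 6.2288 °C.
Without surface-albedo: g' = 0.1623, ΔT' = 4.96/(1−0.1623) = 5.9210 °C.
Change = 5.9210 − 6.2288 = -0.31 °C.

-0.31 °C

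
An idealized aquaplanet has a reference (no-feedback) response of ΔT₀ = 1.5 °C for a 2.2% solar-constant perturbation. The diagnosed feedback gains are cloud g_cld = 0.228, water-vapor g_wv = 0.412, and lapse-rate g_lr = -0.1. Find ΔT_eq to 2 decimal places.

3.26 °C

Total gain g = 0.228 + 0.412 − 0.1 = 0.54.
Amplification A = 1/(1 − 0.54) = 2.174.
ΔT = 1.5 × 2.174 = 3.26 °C.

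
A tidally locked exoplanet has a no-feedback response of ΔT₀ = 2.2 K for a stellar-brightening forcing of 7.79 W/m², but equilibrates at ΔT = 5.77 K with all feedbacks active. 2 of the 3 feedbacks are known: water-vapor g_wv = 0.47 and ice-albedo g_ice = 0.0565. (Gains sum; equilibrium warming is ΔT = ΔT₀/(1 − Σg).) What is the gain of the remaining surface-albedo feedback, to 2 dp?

Amplification A = ΔT/ΔT₀ = 5.77/2.2 = 2.623.
Total gain g = 1 − 1/A = 1 − 1/2.623 = 0.6188.
Known gains sum to 0.47 + 0.0565 = 0.5265.
g_alb = 0.6188 − 0.5265 = 0.09.

0.09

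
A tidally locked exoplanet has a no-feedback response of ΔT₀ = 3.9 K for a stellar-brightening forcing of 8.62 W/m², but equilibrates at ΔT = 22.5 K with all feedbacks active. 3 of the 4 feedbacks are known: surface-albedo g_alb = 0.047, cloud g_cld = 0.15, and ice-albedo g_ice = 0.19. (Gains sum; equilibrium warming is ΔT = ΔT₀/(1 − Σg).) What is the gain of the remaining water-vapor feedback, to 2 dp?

Amplification A = ΔT/ΔT₀ = 22.5/3.9 = 5.769.
Total gain g = 1 − 1/A = 1 − 1/5.769 = 0.8267.
Known gains sum to 0.047 + 0.15 + 0.19 = 0.387.
g_wv = 0.8267 − 0.387 = 0.44.

0.44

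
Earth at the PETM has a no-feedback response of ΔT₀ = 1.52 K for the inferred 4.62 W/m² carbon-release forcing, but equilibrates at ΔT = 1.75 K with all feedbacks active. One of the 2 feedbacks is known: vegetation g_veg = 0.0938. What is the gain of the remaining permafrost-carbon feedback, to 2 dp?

0.04

Amplification A = ΔT/ΔT₀ = 1.75/1.52 = 1.151.
Total gain g = 1 − 1/A = 1 − 1/1.151 = 0.1312.
The known gain is 0.0938.
g_pf = 0.1312 − 0.0938 = 0.04.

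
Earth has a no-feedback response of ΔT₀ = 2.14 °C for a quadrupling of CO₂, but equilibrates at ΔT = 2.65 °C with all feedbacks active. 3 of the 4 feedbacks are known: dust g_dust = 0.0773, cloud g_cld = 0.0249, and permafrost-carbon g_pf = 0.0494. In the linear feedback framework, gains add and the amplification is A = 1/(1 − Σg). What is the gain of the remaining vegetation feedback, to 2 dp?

Amplification A = ΔT/ΔT₀ = 2.65/2.14 = 1.238.
Total gain g = 1 − 1/A = 1 − 1/1.238 = 0.1922.
Known gains sum to 0.0773 + 0.0249 + 0.0494 = 0.1516.
g_veg = 0.1922 − 0.1516 = 0.04.

0.04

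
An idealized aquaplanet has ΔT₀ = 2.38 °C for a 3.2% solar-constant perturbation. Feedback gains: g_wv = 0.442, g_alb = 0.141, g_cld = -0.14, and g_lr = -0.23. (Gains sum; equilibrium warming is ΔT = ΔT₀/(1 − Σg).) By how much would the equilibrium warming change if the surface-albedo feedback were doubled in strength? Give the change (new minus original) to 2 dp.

Original: g = 0.213, ΔT = 2.38/(1−0.213) = 3.0241 °C.
With doubled surface-albedo: g' = 0.354, ΔT' = 2.38/(1−0.354) = 3.6842 °C.
Change = 3.6842 − 3.0241 = 0.66 °C.

0.66 °C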